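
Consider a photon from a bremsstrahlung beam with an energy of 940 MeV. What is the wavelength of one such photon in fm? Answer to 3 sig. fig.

1.32 fm

First convert: E = 940 MeV = 1.5060·10^-10 J.
For a photon λ = hc/E, so λ = 1.319·10^-15 m.
Converting to fm: λ = 1.319 fm ≈ 1.32 fm.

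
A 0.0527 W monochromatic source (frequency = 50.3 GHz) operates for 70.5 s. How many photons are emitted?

1.11·10^23 photons

Total energy: E_total = P·t = 0.0527 × 70.5 = 3.715 J.
Per-photon energy: E = 3.333·10^-23 J.
N = E_total / E_photon = 1.11·10^23.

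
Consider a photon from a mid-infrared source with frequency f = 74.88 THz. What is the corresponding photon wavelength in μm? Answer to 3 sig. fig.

4.00 μm

(c = 2.99792458 × 10^8 m/s.)
In SI units: f = 74.88 THz = 7.488 × 10^13 Hz.
Since λ = c/f for a photon, λ = 4.004 × 10^-6 m.
Converting to μm: λ = 4.004 μm ≈ 4.00 μm.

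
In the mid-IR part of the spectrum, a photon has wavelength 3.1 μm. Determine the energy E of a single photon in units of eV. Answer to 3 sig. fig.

(h = 6.62607015 × 10^-34 J·s, c = 2.99792458 × 10^8 m/s, 1 eV = 1.602176634 × 10^-19 J.)
In SI units: λ = 3.1 μm = 3.1 × 10^-6 m.
Apply E = hc/λ: E = 6.408 × 10^-20 J.
Converting to eV: E = 0.3999 eV ≈ 0.400 eV.

0.400 eV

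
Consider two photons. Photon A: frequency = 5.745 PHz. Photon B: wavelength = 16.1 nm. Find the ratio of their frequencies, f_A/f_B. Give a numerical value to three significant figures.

f_A = 5.745e15 Hz (from frequency = 5.745 PHz, via f given directly).
f_B = 1.862e16 Hz (from wavelength = 16.1 nm, via f = c/λ).
Ratio = 5.745e15 / 1.862e16 = 0.309.

0.309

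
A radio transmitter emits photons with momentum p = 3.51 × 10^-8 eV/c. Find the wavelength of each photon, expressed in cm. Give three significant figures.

First convert: p = 3.51 × 10^-8 eV/c = 1.8758 × 10^-35 kg·m/s.
Since λ = h/p for a photon, λ = 35.32 m.
Converting to cm: λ = 3532 cm ≈ 3530 cm.

3530 cm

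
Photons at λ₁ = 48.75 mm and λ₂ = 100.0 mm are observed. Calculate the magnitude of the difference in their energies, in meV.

Using E = hc/λ: E₁ = 4.0748 × 10^-24 J, E₂ = 1.9864 × 10^-24 J.
|ΔE| = |4.0748 × 10^-24 − 1.9864 × 10^-24| = 2.09 × 10^-24 J = 0.0130 meV.

0.0130 meV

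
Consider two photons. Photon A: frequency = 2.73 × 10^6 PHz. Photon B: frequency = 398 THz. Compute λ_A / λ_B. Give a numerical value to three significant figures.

1.46 × 10^-7

λ_A = 1.098 × 10^-13 m (from frequency = 2.73 × 10^6 PHz, via λ = c/f).
λ_B = 7.532 × 10^-7 m (from frequency = 398 THz, via λ = c/f).
Ratio = 1.098 × 10^-13 / 7.532 × 10^-7 = 1.46 × 10^-7.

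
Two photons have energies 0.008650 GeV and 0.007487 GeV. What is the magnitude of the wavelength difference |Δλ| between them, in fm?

Using λ = hc/E: λ₁ = 1.4333e-13 m, λ₂ = 1.6560e-13 m.
|Δλ| = |1.4333e-13 − 1.6560e-13| = 2.23e-14 m = 22.3 fm.

22.3 fm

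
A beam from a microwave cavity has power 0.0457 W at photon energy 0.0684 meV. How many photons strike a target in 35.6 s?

1.48 × 10^23 photons

Total energy: E_total = P·t = 0.0457 × 35.6 = 1.627 J.
Per-photon energy: E = 1.096 × 10^-23 J.
N = E_total / E_photon = 1.48 × 10^23.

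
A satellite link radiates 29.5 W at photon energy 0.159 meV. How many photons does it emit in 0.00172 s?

1.99 × 10^21 photons

Total energy: E_total = P·t = 29.5 × 0.00172 = 0.05074 J.
Per-photon energy: E = 2.547 × 10^-23 J.
N = E_total / E_photon = 1.99 × 10^21.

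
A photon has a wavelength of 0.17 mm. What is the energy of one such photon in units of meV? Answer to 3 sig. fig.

7.29 meV

In SI units: λ = 0.17 mm = 1.7 × 10^-4 m.
The photon relation is E = hc/λ, giving E = 1.168 × 10^-21 J.
Converting to meV: E = 7.293 meV ≈ 7.29 meV.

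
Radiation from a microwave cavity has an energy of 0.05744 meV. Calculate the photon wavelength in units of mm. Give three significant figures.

In SI units: E = 0.05744 meV = 9.2029·10^-24 J.
Apply λ = hc/E: λ = 0.02158 m.
Converting to mm: λ = 21.58 mm ≈ 21.6 mm.

21.6 mm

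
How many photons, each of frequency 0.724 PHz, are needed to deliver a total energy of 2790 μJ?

Per-photon energy: E = 4.797e-19 J (from frequency = 0.724 PHz).
N = E_total / E_photon = 0.00279 J / 4.797e-19 J = 5.82e15.

5.82e15 photons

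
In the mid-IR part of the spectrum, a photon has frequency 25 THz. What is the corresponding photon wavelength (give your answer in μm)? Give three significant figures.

Convert to SI: f = 25 THz = 2.5 × 10^13 Hz.
Since λ = c/f for a photon, λ = 1.199 × 10^-5 m.
Converting to μm: λ = 11.99 μm ≈ 12.0 μm.

12.0 μm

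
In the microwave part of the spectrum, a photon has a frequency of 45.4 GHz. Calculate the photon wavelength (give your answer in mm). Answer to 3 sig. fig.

Take c = 2.99792458 × 10^8 m/s.
Convert to SI: f = 45.4 GHz = 4.54 × 10^10 Hz.
Apply λ = c/f: λ = 0.006603 m.
Converting to mm: λ = 6.603 mm ≈ 6.60 mm.

6.60 mm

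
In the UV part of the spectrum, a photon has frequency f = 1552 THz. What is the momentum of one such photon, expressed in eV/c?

First convert: f = 1552 THz = 1.552 × 10^15 Hz.
Since p = hf/c for a photon, p = 3.430 × 10^-27 kg·m/s.
Converting to eV/c: p = 6.419 eV/c ≈ 6.42 eV/c.

6.42 eV/c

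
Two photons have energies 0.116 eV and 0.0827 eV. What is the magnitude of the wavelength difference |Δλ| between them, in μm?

Using λ = hc/E: λ₁ = 1.069e-5 m, λ₂ = 1.499e-5 m.
|Δλ| = |1.069e-5 − 1.499e-5| = 4.30e-6 m = 4.30 μm.

4.30 μm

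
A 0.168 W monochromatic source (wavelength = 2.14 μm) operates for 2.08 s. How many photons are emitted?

3.76 × 10^18 photons

Total energy: E_total = P·t = 0.168 × 2.08 = 0.3494 J.
Per-photon energy: E = 9.282 × 10^-20 J.
N = E_total / E_photon = 3.76 × 10^18.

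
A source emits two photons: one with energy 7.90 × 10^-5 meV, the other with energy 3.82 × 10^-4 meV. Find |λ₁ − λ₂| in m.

12.4 m

Using λ = hc/E: λ₁ = 15.69 m, λ₂ = 3.246 m.
|Δλ| = |15.69 − 3.246| = 12.4 m.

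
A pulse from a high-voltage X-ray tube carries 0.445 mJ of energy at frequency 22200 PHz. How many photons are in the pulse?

3.03e10 photons

Per-photon energy: E = 1.471e-14 J (from frequency = 22200 PHz).
N = E_total / E_photon = 4.45e-4 J / 1.471e-14 J = 3.03e10.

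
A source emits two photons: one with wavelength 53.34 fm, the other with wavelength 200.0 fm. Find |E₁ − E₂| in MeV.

Using E = hc/λ: E₁ = 3.7241 × 10^-12 J, E₂ = 9.9322 × 10^-13 J.
|ΔE| = |3.7241 × 10^-12 − 9.9322 × 10^-13| = 2.73 × 10^-12 J = 17.0 MeV.

17.0 MeV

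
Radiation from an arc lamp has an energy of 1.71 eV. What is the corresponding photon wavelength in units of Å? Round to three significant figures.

7250 Å

In SI units: E = 1.71 eV = 2.7397 × 10^-19 J.
The photon relation is λ = hc/E, giving λ = 7.251 × 10^-7 m.
Converting to Å: λ = 7251 Å ≈ 7250 Å.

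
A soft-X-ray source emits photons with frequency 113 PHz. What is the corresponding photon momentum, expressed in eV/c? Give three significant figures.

In SI units: f = 113 PHz = 1.13 × 10^17 Hz.
The photon relation is p = hf/c, giving p = 2.498 × 10^-25 kg·m/s.
Converting to eV/c: p = 467.3 eV/c ≈ 467 eV/c.

467 eV/c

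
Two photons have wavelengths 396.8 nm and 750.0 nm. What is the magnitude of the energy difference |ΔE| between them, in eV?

1.47 eV

Using E = hc/λ: E₁ = 5.0062 × 10^-19 J, E₂ = 2.6486 × 10^-19 J.
|ΔE| = |5.0062 × 10^-19 − 2.6486 × 10^-19| = 2.36 × 10^-19 J = 1.47 eV.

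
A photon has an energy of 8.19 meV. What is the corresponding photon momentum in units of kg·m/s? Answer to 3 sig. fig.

4.38e-30 kg·m/s

First convert: E = 8.19 meV = 1.3122e-21 J.
Apply p = E/c: p = 4.377e-30 kg·m/s.
So p ≈ 4.38e-30 kg·m/s.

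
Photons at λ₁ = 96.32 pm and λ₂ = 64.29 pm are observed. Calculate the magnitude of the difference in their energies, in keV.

Using E = hc/λ: E₁ = 2.0623e-15 J, E₂ = 3.0898e-15 J.
|ΔE| = |2.0623e-15 − 3.0898e-15| = 1.03e-15 J = 6.41 keV.

6.41 keV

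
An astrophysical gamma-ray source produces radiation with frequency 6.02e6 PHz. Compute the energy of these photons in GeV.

0.0249 GeV

Use h = 6.62607015e-34 J·s, 1 eV = 1.602176634e-19 J.
First convert: f = 6.02e6 PHz = 6.02e21 Hz.
For a photon E = hf, so E = 3.989e-12 J.
Converting to GeV: E = 0.02490 GeV ≈ 0.0249 GeV.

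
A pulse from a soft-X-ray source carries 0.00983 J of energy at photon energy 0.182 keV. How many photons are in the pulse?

Per-photon energy: E = 2.916 × 10^-17 J (from energy = 0.182 keV).
N = E_total / E_photon = 0.00983 J / 2.916 × 10^-17 J = 3.37 × 10^14.

3.37 × 10^14 photons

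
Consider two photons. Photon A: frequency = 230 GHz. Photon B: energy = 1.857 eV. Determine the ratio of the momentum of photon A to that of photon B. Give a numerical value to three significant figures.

p_A = 5.084 × 10^-31 kg·m/s (from frequency = 230 GHz, via p = hf/c).
p_B = 9.924 × 10^-28 kg·m/s (from energy = 1.857 eV, via p = E/c).
Ratio = 5.084 × 10^-31 / 9.924 × 10^-28 = 5.12 × 10^-4.

5.12 × 10^-4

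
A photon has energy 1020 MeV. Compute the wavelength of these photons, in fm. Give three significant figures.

Take h = 6.62607015e-34 J·s, c = 2.99792458e8 m/s, 1 eV = 1.602176634e-19 J.
Convert to SI: E = 1020 MeV = 1.6342e-10 J.
For a photon λ = hc/E, so λ = 1.216e-15 m.
Converting to fm: λ = 1.216 fm ≈ 1.22 fm.

1.22 fm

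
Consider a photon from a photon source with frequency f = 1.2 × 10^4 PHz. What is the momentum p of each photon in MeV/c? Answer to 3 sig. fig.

0.0496 MeV/c

Convert to SI: f = 1.2 × 10^4 PHz = 1.2 × 10^19 Hz.
The photon relation is p = hf/c, giving p = 2.652 × 10^-23 kg·m/s.
Converting to MeV/c: p = 0.04963 MeV/c ≈ 0.0496 MeV/c.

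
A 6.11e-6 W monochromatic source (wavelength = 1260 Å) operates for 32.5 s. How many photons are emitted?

Total energy: E_total = P·t = 6.11e-6 × 32.5 = 1.986e-4 J.
Per-photon energy: E = 1.577e-18 J.
N = E_total / E_photon = 1.26e14.

1.26e14 photons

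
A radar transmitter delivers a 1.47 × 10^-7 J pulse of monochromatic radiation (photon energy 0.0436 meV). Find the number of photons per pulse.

2.10 × 10^16 photons

Per-photon energy: E = 6.985 × 10^-24 J (from energy = 0.0436 meV).
N = E_total / E_photon = 1.47 × 10^-7 J / 6.985 × 10^-24 J = 2.10 × 10^16.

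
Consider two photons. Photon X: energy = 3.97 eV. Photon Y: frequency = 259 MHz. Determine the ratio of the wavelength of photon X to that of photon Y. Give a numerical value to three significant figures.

2.70e-7

λ_X = 3.123e-7 m (from energy = 3.97 eV, via λ = hc/E).
λ_Y = 1.157 m (from frequency = 259 MHz, via λ = c/f).
Ratio = 3.123e-7 / 1.157 = 2.70e-7.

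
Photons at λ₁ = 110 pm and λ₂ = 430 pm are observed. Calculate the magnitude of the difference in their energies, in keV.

Using E = hc/λ: E₁ = 1.806e-15 J, E₂ = 4.620e-16 J.
|ΔE| = |1.806e-15 − 4.620e-16| = 1.34e-15 J = 8.39 keV.

8.39 keV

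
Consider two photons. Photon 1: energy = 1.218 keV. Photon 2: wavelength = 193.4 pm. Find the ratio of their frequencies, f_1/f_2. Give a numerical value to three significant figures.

f_1 = 2.945e17 Hz (from energy = 1.218 keV, via f = E/h).
f_2 = 1.550e18 Hz (from wavelength = 193.4 pm, via f = c/λ).
Ratio = 2.945e17 / 1.550e18 = 0.190.

0.190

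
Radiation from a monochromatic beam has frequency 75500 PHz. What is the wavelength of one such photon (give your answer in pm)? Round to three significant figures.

3.97 pm

In SI units: f = 75500 PHz = 7.55 × 10^19 Hz.
Since λ = c/f for a photon, λ = 3.971 × 10^-12 m.
Converting to pm: λ = 3.971 pm ≈ 3.97 pm.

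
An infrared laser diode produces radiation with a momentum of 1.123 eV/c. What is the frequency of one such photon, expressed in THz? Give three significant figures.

In SI units: p = 1.123 eV/c = 6.0016 × 10^-28 kg·m/s.
The photon relation is f = pc/h, giving f = 2.715 × 10^14 Hz.
Converting to THz: f = 271.5 THz ≈ 272 THz.

272 THz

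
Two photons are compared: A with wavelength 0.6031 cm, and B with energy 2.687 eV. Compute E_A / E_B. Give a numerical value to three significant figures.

7.65 × 10^-5

E_A = 3.294 × 10^-23 J (from wavelength = 0.6031 cm, via E = hc/λ).
E_B = 4.305 × 10^-19 J (from energy = 2.687 eV, via E given directly).
Ratio = 3.294 × 10^-23 / 4.305 × 10^-19 = 7.65 × 10^-5.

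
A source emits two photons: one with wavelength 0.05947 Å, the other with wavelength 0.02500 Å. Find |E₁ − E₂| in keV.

Using E = hc/λ: E₁ = 3.3402e-14 J, E₂ = 7.9458e-14 J.
|ΔE| = |3.3402e-14 − 7.9458e-14| = 4.61e-14 J = 287 keV.

287 keV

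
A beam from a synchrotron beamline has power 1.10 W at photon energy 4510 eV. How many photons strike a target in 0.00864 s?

1.32e13 photons

Total energy: E_total = P·t = 1.10 × 0.00864 = 0.009504 J.
Per-photon energy: E = 7.226e-16 J.
N = E_total / E_photon = 1.32e13.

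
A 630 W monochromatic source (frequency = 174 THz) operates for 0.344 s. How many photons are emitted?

1.88e21 photons

Total energy: E_total = P·t = 630 × 0.344 = 216.7 J.
Per-photon energy: E = 1.153e-19 J.
N = E_total / E_photon = 1.88e21.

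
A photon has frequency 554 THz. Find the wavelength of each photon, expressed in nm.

541 nm

In SI units: f = 554 THz = 5.54·10^14 Hz.
The photon relation is λ = c/f, giving λ = 5.411·10^-7 m.
Converting to nm: λ = 541.1 nm ≈ 541 nm.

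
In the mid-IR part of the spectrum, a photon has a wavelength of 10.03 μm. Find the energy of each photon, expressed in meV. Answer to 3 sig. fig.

(h = 6.62607015e-34 J·s, c = 2.99792458e8 m/s, 1 eV = 1.602176634e-19 J.)
In SI units: λ = 10.03 μm = 1.003e-5 m.
The photon relation is E = hc/λ, giving E = 1.981e-20 J.
Converting to meV: E = 123.6 meV ≈ 124 meV.

124 meV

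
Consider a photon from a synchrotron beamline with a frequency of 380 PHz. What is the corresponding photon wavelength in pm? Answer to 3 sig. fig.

789 pm

First convert: f = 380 PHz = 3.8e17 Hz.
The photon relation is λ = c/f, giving λ = 7.889e-10 m.
Converting to pm: λ = 788.9 pm ≈ 789 pm.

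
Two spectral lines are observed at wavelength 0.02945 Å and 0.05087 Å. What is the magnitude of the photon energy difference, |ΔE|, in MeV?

Using E = hc/λ: E₁ = 6.7451 × 10^-14 J, E₂ = 3.9049 × 10^-14 J.
|ΔE| = |6.7451 × 10^-14 − 3.9049 × 10^-14| = 2.84 × 10^-14 J = 0.177 MeV.

0.177 MeV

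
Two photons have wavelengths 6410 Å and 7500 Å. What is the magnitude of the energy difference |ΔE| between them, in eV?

0.281 eV

Using E = hc/λ: E₁ = 3.099e-19 J, E₂ = 2.649e-19 J.
|ΔE| = |3.099e-19 − 2.649e-19| = 4.50e-20 J = 0.281 eV.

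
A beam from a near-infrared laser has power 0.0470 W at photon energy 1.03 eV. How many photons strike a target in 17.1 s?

Total energy: E_total = P·t = 0.0470 × 17.1 = 0.8037 J.
Per-photon energy: E = 1.650 × 10^-19 J.
N = E_total / E_photon = 4.87 × 10^18.

4.87 × 10^18 photons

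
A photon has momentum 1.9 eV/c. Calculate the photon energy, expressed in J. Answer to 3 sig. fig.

First convert: p = 1.9 eV/c = 1.0154e-27 kg·m/s.
Apply E = pc: E = 3.044e-19 J.
So E ≈ 3.04e-19 J.

3.04e-19 J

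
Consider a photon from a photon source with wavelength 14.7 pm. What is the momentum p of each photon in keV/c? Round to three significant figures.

Convert to SI: λ = 14.7 pm = 1.47e-11 m.
For a photon p = h/λ, so p = 4.508e-23 kg·m/s.
Converting to keV/c: p = 84.34 keV/c ≈ 84.3 keV/c.

84.3 keV/c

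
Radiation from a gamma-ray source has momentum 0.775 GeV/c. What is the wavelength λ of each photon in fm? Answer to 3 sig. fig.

1.60 fm

Take h = 6.62607015 × 10^-34 J·s, c = 2.99792458 × 10^8 m/s, 1 eV = 1.602176634 × 10^-19 J.
First convert: p = 0.775 GeV/c = 4.1418 × 10^-19 kg·m/s.
The photon relation is λ = h/p, giving λ = 1.600 × 10^-15 m.
Converting to fm: λ = 1.600 fm ≈ 1.60 fm.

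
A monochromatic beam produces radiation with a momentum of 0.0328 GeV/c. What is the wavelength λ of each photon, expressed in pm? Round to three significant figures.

Use h = 6.62607015e-34 J·s, c = 2.99792458e8 m/s, 1 eV = 1.602176634e-19 J.
In SI units: p = 0.0328 GeV/c = 1.7529e-20 kg·m/s.
The photon relation is λ = h/p, giving λ = 3.780e-14 m.
Converting to pm: λ = 0.03780 pm ≈ 0.0378 pm.

0.0378 pm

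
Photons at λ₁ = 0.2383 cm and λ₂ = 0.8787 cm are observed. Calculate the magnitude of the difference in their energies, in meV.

Using E = hc/λ: E₁ = 8.3359·10^-23 J, E₂ = 2.2607·10^-23 J.
|ΔE| = |8.3359·10^-23 − 2.2607·10^-23| = 6.08·10^-23 J = 0.379 meV.

0.379 meV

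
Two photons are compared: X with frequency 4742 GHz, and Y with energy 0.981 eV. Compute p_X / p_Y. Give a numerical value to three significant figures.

0.0200

p_X = 1.048e-29 kg·m/s (from frequency = 4742 GHz, via p = hf/c).
p_Y = 5.243e-28 kg·m/s (from energy = 0.981 eV, via p = E/c).
Ratio = 1.048e-29 / 5.243e-28 = 0.0200.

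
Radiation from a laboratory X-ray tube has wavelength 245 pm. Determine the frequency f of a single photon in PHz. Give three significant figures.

1220 PHz

Use c = 2.99792458e8 m/s.
First convert: λ = 245 pm = 2.45e-10 m.
For a photon f = c/λ, so f = 1.224e18 Hz.
Converting to PHz: f = 1224 PHz ≈ 1220 PHz.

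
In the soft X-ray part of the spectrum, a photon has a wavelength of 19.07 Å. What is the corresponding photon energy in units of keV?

0.650 keV

(h = 6.62607015·10^-34 J·s, c = 2.99792458·10^8 m/s, 1 eV = 1.602176634·10^-19 J.)
In SI units: λ = 19.07 Å = 1.907·10^-9 m.
The photon relation is E = hc/λ, giving E = 1.042·10^-16 J.
Converting to keV: E = 0.6502 keV ≈ 0.650 keV.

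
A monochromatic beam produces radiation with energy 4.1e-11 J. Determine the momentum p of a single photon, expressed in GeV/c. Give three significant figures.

0.256 GeV/c

(c = 2.99792458e8 m/s, 1 eV = 1.602176634e-19 J.)
The photon relation is p = E/c, giving p = 1.368e-19 kg·m/s.
Converting to GeV/c: p = 0.2559 GeV/c ≈ 0.256 GeV/c.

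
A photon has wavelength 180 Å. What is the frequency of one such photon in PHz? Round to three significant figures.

First convert: λ = 180 Å = 1.8e-8 m.
Apply f = c/λ: f = 1.666e16 Hz.
Converting to PHz: f = 16.66 PHz ≈ 16.7 PHz.

16.7 PHz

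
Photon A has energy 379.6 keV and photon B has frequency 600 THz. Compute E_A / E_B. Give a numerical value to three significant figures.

1.53·10^5

E_A = 6.082·10^-14 J (from energy = 379.6 keV, via E given directly).
E_B = 3.976·10^-19 J (from frequency = 600 THz, via E = hf).
Ratio = 6.082·10^-14 / 3.976·10^-19 = 1.53·10^5.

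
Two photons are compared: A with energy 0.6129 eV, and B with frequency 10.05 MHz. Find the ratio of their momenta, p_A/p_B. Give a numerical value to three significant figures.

1.47 × 10^7

p_A = 3.276 × 10^-28 kg·m/s (from energy = 0.6129 eV, via p = E/c).
p_B = 2.221 × 10^-35 kg·m/s (from frequency = 10.05 MHz, via p = hf/c).
Ratio = 3.276 × 10^-28 / 2.221 × 10^-35 = 1.47 × 10^7.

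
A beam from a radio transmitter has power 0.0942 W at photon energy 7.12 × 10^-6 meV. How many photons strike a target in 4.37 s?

Total energy: E_total = P·t = 0.0942 × 4.37 = 0.4117 J.
Per-photon energy: E = 1.141 × 10^-27 J.
N = E_total / E_photon = 3.61 × 10^26.

3.61 × 10^26 photons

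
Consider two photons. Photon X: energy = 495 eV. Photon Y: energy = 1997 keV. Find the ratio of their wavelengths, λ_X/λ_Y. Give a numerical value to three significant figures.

λ_X = 2.505 × 10^-9 m (from energy = 495 eV, via λ = hc/E).
λ_Y = 6.209 × 10^-13 m (from energy = 1997 keV, via λ = hc/E).
Ratio = 2.505 × 10^-9 / 6.209 × 10^-13 = 4030.

4030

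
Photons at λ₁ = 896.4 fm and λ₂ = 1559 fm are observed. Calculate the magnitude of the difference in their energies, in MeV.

0.588 MeV

Using E = hc/λ: E₁ = 2.2160e-13 J, E₂ = 1.2742e-13 J.
|ΔE| = |2.2160e-13 − 1.2742e-13| = 9.42e-14 J = 0.588 MeV.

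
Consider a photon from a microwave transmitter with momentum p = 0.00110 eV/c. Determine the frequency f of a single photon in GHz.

266 GHz

(h = 6.62607015e-34 J·s, c = 2.99792458e8 m/s, 1 eV = 1.602176634e-19 J.)
Convert to SI: p = 0.00110 eV/c = 5.8787e-31 kg·m/s.
For a photon f = pc/h, so f = 2.660e11 Hz.
Converting to GHz: f = 266.0 GHz ≈ 266 GHz.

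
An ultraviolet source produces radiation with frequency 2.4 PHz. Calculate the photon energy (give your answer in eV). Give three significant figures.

Use h = 6.62607015 × 10^-34 J·s, 1 eV = 1.602176634 × 10^-19 J.
In SI units: f = 2.4 PHz = 2.4 × 10^15 Hz.
For a photon E = hf, so E = 1.590 × 10^-18 J.
Converting to eV: E = 9.926 eV ≈ 9.93 eV.

9.93 eV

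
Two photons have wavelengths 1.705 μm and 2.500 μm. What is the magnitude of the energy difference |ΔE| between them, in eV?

0.231 eV

Using E = hc/λ: E₁ = 1.1651 × 10^-19 J, E₂ = 7.9458 × 10^-20 J.
|ΔE| = |1.1651 × 10^-19 − 7.9458 × 10^-20| = 3.70 × 10^-20 J = 0.231 eV.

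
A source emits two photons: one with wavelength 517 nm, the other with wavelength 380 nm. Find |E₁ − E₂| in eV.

0.865 eV

Using E = hc/λ: E₁ = 3.842·10^-19 J, E₂ = 5.227·10^-19 J.
|ΔE| = |3.842·10^-19 − 5.227·10^-19| = 1.39·10^-19 J = 0.865 eV.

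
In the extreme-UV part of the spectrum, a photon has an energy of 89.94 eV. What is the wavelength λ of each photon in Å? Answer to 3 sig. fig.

Use h = 6.62607015 × 10^-34 J·s, c = 2.99792458 × 10^8 m/s, 1 eV = 1.602176634 × 10^-19 J.
First convert: E = 89.94 eV = 1.4410 × 10^-17 J.
Apply λ = hc/E: λ = 1.379 × 10^-8 m.
Converting to Å: λ = 137.9 Å ≈ 138 Å.

138 Å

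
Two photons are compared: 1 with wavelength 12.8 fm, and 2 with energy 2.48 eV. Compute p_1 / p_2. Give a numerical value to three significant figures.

3.91e7

p_1 = 5.177e-20 kg·m/s (from wavelength = 12.8 fm, via p = h/λ).
p_2 = 1.325e-27 kg·m/s (from energy = 2.48 eV, via p = E/c).
Ratio = 5.177e-20 / 1.325e-27 = 3.91e7.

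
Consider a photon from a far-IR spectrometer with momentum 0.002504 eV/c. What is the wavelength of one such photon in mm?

Take h = 6.62607015 × 10^-34 J·s, c = 2.99792458 × 10^8 m/s, 1 eV = 1.602176634 × 10^-19 J.
First convert: p = 0.002504 eV/c = 1.3382 × 10^-30 kg·m/s.
Since λ = h/p for a photon, λ = 4.951 × 10^-4 m.
Converting to mm: λ = 0.4951 mm ≈ 0.495 mm.

0.495 mm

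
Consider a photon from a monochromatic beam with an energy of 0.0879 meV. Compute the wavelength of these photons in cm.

First convert: E = 0.0879 meV = 1.4083e-23 J.
Apply λ = hc/E: λ = 0.01411 m.
Converting to cm: λ = 1.411 cm ≈ 1.41 cm.

1.41 cm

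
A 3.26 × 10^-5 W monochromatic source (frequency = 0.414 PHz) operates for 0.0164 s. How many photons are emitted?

1.95 × 10^12 photons

Total energy: E_total = P·t = 3.26 × 10^-5 × 0.0164 = 5.346 × 10^-7 J.
Per-photon energy: E = 2.743 × 10^-19 J.
N = E_total / E_photon = 1.95 × 10^12.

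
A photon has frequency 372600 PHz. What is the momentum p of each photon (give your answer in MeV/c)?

First convert: f = 372600 PHz = 3.726·10^20 Hz.
The photon relation is p = hf/c, giving p = 8.235·10^-22 kg·m/s.
Converting to MeV/c: p = 1.541 MeV/c ≈ 1.54 MeV/c.

1.54 MeV/c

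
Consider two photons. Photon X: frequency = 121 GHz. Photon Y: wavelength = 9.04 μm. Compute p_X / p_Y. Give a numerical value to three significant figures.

p_X = 2.674e-31 kg·m/s (from frequency = 121 GHz, via p = hf/c).
p_Y = 7.330e-29 kg·m/s (from wavelength = 9.04 μm, via p = h/λ).
Ratio = 2.674e-31 / 7.330e-29 = 3.65e-3.

3.65e-3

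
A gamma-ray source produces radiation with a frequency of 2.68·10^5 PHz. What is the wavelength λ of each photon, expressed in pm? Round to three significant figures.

1.12 pm

(c = 2.99792458·10^8 m/s.)
In SI units: f = 2.68·10^5 PHz = 2.68·10^20 Hz.
For a photon λ = c/f, so λ = 1.119·10^-12 m.
Converting to pm: λ = 1.119 pm ≈ 1.12 pm.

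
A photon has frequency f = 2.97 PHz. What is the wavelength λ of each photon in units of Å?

1010 Å

Use c = 2.99792458 × 10^8 m/s.
Convert to SI: f = 2.97 PHz = 2.97 × 10^15 Hz.
Apply λ = c/f: λ = 1.009 × 10^-7 m.
Converting to Å: λ = 1009 Å ≈ 1010 Å.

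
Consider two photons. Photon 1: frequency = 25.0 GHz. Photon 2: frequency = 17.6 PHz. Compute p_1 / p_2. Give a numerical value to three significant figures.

p_1 = 5.526e-32 kg·m/s (from frequency = 25.0 GHz, via p = hf/c).
p_2 = 3.890e-26 kg·m/s (from frequency = 17.6 PHz, via p = hf/c).
Ratio = 5.526e-32 / 3.890e-26 = 1.42e-6.

1.42e-6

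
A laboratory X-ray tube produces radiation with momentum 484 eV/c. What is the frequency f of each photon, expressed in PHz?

117 PHz

Take h = 6.62607015·10^-34 J·s, c = 2.99792458·10^8 m/s, 1 eV = 1.602176634·10^-19 J.
In SI units: p = 484 eV/c = 2.5866·10^-25 kg·m/s.
The photon relation is f = pc/h, giving f = 1.170·10^17 Hz.
Converting to PHz: f = 117.0 PHz ≈ 117 PHz.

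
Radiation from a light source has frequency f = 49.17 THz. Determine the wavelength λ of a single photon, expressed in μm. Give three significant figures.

6.10 μm

First convert: f = 49.17 THz = 4.917 × 10^13 Hz.
Apply λ = c/f: λ = 6.097 × 10^-6 m.
Converting to μm: λ = 6.097 μm ≈ 6.10 μm.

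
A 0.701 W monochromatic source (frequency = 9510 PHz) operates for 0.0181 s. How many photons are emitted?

Total energy: E_total = P·t = 0.701 × 0.0181 = 0.01269 J.
Per-photon energy: E = 6.301·10^-15 J.
N = E_total / E_photon = 2.01·10^12.

2.01·10^12 photons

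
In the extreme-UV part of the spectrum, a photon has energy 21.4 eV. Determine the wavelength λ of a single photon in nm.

(h = 6.62607015 × 10^-34 J·s, c = 2.99792458 × 10^8 m/s, 1 eV = 1.602176634 × 10^-19 J.)
Convert to SI: E = 21.4 eV = 3.4287 × 10^-18 J.
For a photon λ = hc/E, so λ = 5.794 × 10^-8 m.
Converting to nm: λ = 57.94 nm ≈ 57.9 nm.

57.9 nm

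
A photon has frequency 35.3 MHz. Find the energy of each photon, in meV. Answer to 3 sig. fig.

Take h = 6.62607015 × 10^-34 J·s, 1 eV = 1.602176634 × 10^-19 J.
First convert: f = 35.3 MHz = 3.53 × 10^7 Hz.
The photon relation is E = hf, giving E = 2.339 × 10^-26 J.
Converting to meV: E = 1.460 × 10^-4 meV ≈ 1.46 × 10^-4 meV.

1.46 × 10^-4 meV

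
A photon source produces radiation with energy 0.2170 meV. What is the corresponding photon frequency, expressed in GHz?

52.5 GHz

(h = 6.62607015e-34 J·s, 1 eV = 1.602176634e-19 J.)
In SI units: E = 0.2170 meV = 3.4767e-23 J.
Since f = E/h for a photon, f = 5.247e10 Hz.
Converting to GHz: f = 52.47 GHz ≈ 52.5 GHz.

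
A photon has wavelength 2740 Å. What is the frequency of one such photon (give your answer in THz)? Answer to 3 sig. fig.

1090 THz

Take c = 2.99792458·10^8 m/s.
First convert: λ = 2740 Å = 2.74·10^-7 m.
For a photon f = c/λ, so f = 1.094·10^15 Hz.
Converting to THz: f = 1094 THz ≈ 1090 THz.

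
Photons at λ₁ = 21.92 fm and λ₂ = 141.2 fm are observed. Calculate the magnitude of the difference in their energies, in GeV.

Using E = hc/λ: E₁ = 9.0623 × 10^-12 J, E₂ = 1.4068 × 10^-12 J.
|ΔE| = |9.0623 × 10^-12 − 1.4068 × 10^-12| = 7.66 × 10^-12 J = 0.0478 GeV.

0.0478 GeV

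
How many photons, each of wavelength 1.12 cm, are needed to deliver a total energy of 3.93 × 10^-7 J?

2.22 × 10^16 photons

Per-photon energy: E = 1.774 × 10^-23 J (from wavelength = 1.12 cm).
N = E_total / E_photon = 3.93 × 10^-7 J / 1.774 × 10^-23 J = 2.22 × 10^16.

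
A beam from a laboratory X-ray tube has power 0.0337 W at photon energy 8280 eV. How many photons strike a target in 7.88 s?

Total energy: E_total = P·t = 0.0337 × 7.88 = 0.2656 J.
Per-photon energy: E = 1.327 × 10^-15 J.
N = E_total / E_photon = 2.00 × 10^14.

2.00 × 10^14 photons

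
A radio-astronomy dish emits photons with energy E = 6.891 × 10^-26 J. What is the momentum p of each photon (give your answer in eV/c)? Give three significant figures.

4.30 × 10^-7 eV/c

Apply p = E/c: p = 2.299 × 10^-34 kg·m/s.
Converting to eV/c: p = 4.301 × 10^-7 eV/c ≈ 4.30 × 10^-7 eV/c.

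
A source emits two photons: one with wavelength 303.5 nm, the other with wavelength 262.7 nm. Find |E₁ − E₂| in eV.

Using E = hc/λ: E₁ = 6.5451 × 10^-19 J, E₂ = 7.5617 × 10^-19 J.
|ΔE| = |6.5451 × 10^-19 − 7.5617 × 10^-19| = 1.02 × 10^-19 J = 0.634 eV.

0.634 eV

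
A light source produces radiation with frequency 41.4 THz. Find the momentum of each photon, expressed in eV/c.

0.171 eV/c

First convert: f = 41.4 THz = 4.14e13 Hz.
Apply p = hf/c: p = 9.150e-29 kg·m/s.
Converting to eV/c: p = 0.1712 eV/c ≈ 0.171 eV/c.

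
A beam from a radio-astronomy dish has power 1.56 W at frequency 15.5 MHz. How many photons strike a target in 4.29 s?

6.52 × 10^26 photons

Total energy: E_total = P·t = 1.56 × 4.29 = 6.692 J.
Per-photon energy: E = 1.027 × 10^-26 J.
N = E_total / E_photon = 6.52 × 10^26.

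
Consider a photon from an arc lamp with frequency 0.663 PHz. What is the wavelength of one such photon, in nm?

452 nm

Use c = 2.99792458e8 m/s.
First convert: f = 0.663 PHz = 6.63e14 Hz.
Apply λ = c/f: λ = 4.522e-7 m.
Converting to nm: λ = 452.2 nm ≈ 452 nm.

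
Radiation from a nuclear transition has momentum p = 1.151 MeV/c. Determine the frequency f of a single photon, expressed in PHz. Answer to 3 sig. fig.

Convert to SI: p = 1.151 MeV/c = 6.1513e-22 kg·m/s.
Apply f = pc/h: f = 2.783e20 Hz.
Converting to PHz: f = 278300 PHz ≈ 2.78e5 PHz.

2.78e5 PHz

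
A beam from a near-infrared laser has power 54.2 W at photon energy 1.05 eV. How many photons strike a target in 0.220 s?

Total energy: E_total = P·t = 54.2 × 0.220 = 11.92 J.
Per-photon energy: E = 1.682·10^-19 J.
N = E_total / E_photon = 7.09·10^19.

7.09·10^19 photons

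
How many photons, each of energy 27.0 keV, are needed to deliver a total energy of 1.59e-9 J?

3.68e5 photons

Per-photon energy: E = 4.326e-15 J (from energy = 27.0 keV).
N = E_total / E_photon = 1.59e-9 J / 4.326e-15 J = 3.68e5.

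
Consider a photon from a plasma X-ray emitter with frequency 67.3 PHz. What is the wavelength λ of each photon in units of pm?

In SI units: f = 67.3 PHz = 6.73 × 10^16 Hz.
Since λ = c/f for a photon, λ = 4.455 × 10^-9 m.
Converting to pm: λ = 4455 pm ≈ 4450 pm.

4450 pm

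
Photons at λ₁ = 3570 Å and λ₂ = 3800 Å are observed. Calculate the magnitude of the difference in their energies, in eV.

0.210 eV

Using E = hc/λ: E₁ = 5.564·10^-19 J, E₂ = 5.227·10^-19 J.
|ΔE| = |5.564·10^-19 − 5.227·10^-19| = 3.37·10^-20 J = 0.210 eV.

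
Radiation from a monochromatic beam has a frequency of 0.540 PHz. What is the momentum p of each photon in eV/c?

2.23 eV/c

Use h = 6.62607015e-34 J·s, c = 2.99792458e8 m/s, 1 eV = 1.602176634e-19 J.
In SI units: f = 0.540 PHz = 5.40e14 Hz.
The photon relation is p = hf/c, giving p = 1.194e-27 kg·m/s.
Converting to eV/c: p = 2.233 eV/c ≈ 2.23 eV/c.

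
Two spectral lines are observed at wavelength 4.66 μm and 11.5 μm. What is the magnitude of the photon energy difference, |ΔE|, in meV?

Using E = hc/λ: E₁ = 4.263e-20 J, E₂ = 1.727e-20 J.
|ΔE| = |4.263e-20 − 1.727e-20| = 2.54e-20 J = 158 meV.

158 meV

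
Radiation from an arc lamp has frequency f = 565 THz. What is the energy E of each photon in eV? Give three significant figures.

2.34 eV

Use h = 6.62607015 × 10^-34 J·s, 1 eV = 1.602176634 × 10^-19 J.
Convert to SI: f = 565 THz = 5.65 × 10^14 Hz.
Since E = hf for a photon, E = 3.744 × 10^-19 J.
Converting to eV: E = 2.337 eV ≈ 2.34 eV.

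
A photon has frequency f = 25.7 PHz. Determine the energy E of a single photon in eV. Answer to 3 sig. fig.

106 eV

Use h = 6.62607015 × 10^-34 J·s, 1 eV = 1.602176634 × 10^-19 J.
In SI units: f = 25.7 PHz = 2.57 × 10^16 Hz.
The photon relation is E = hf, giving E = 1.703 × 10^-17 J.
Converting to eV: E = 106.3 eV ≈ 106 eV.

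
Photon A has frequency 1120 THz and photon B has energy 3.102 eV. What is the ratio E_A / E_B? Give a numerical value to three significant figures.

E_A = 7.421 × 10^-19 J (from frequency = 1120 THz, via E = hf).
E_B = 4.970 × 10^-19 J (from energy = 3.102 eV, via E given directly).
Ratio = 7.421 × 10^-19 / 4.970 × 10^-19 = 1.49.

1.49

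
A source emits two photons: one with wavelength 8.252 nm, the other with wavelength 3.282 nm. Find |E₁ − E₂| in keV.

Using E = hc/λ: E₁ = 2.4072e-17 J, E₂ = 6.0525e-17 J.
|ΔE| = |2.4072e-17 − 6.0525e-17| = 3.65e-17 J = 0.228 keV.

0.228 keV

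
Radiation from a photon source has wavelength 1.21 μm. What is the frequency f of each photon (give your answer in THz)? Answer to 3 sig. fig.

Take c = 2.99792458 × 10^8 m/s.
In SI units: λ = 1.21 μm = 1.21 × 10^-6 m.
The photon relation is f = c/λ, giving f = 2.478 × 10^14 Hz.
Converting to THz: f = 247.8 THz ≈ 248 THz.

248 THz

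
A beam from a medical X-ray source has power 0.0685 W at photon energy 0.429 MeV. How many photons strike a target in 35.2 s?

3.51·10^13 photons

Total energy: E_total = P·t = 0.0685 × 35.2 = 2.411 J.
Per-photon energy: E = 6.873·10^-14 J.
N = E_total / E_photon = 3.51·10^13.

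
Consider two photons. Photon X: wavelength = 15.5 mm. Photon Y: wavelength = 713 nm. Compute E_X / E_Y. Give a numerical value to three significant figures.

4.60e-5

E_X = 1.282e-23 J (from wavelength = 15.5 mm, via E = hc/λ).
E_Y = 2.786e-19 J (from wavelength = 713 nm, via E = hc/λ).
Ratio = 1.282e-23 / 2.786e-19 = 4.60e-5.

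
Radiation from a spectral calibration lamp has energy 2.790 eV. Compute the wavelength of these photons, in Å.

4440 Å

Use h = 6.62607015 × 10^-34 J·s, c = 2.99792458 × 10^8 m/s, 1 eV = 1.602176634 × 10^-19 J.
In SI units: E = 2.790 eV = 4.4701 × 10^-19 J.
The photon relation is λ = hc/E, giving λ = 4.444 × 10^-7 m.
Converting to Å: λ = 4444 Å ≈ 4440 Å.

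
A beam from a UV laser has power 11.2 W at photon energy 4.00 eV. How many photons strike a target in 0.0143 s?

2.50 × 10^17 photons

Total energy: E_total = P·t = 11.2 × 0.0143 = 0.1602 J.
Per-photon energy: E = 6.409 × 10^-19 J.
N = E_total / E_photon = 2.50 × 10^17.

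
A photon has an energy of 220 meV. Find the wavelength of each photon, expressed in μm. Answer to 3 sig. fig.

Use h = 6.62607015e-34 J·s, c = 2.99792458e8 m/s, 1 eV = 1.602176634e-19 J.
In SI units: E = 220 meV = 3.5248e-20 J.
Apply λ = hc/E: λ = 5.636e-6 m.
Converting to μm: λ = 5.636 μm ≈ 5.64 μm.

5.64 μm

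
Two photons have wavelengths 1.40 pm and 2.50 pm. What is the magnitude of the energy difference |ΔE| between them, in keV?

Using E = hc/λ: E₁ = 1.419e-13 J, E₂ = 7.946e-14 J.
|ΔE| = |1.419e-13 − 7.946e-14| = 6.24e-14 J = 390 keV.

390 keV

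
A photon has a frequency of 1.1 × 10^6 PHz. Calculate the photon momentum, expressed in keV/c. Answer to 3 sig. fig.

4550 keV/c

In SI units: f = 1.1 × 10^6 PHz = 1.1 × 10^21 Hz.
Apply p = hf/c: p = 2.431 × 10^-21 kg·m/s.
Converting to keV/c: p = 4549 keV/c ≈ 4550 keV/c.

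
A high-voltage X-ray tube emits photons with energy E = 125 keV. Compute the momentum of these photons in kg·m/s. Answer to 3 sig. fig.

6.68e-23 kg·m/s

First convert: E = 125 keV = 2.0027e-14 J.
Since p = E/c for a photon, p = 6.680e-23 kg·m/s.
So p ≈ 6.68e-23 kg·m/s.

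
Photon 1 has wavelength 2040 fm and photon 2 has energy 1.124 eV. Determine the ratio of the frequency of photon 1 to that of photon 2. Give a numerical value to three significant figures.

f_1 = 1.470e20 Hz (from wavelength = 2040 fm, via f = c/λ).
f_2 = 2.718e14 Hz (from energy = 1.124 eV, via f = E/h).
Ratio = 1.470e20 / 2.718e14 = 5.41e5.

5.41e5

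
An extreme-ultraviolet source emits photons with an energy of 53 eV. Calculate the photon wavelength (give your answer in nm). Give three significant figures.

23.4 nm

First convert: E = 53 eV = 8.4915·10^-18 J.
For a photon λ = hc/E, so λ = 2.339·10^-8 m.
Converting to nm: λ = 23.39 nm ≈ 23.4 nm.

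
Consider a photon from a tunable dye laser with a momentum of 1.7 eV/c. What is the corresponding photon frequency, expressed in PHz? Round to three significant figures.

0.411 PHz

(h = 6.62607015e-34 J·s, c = 2.99792458e8 m/s, 1 eV = 1.602176634e-19 J.)
Convert to SI: p = 1.7 eV/c = 9.0853e-28 kg·m/s.
Since f = pc/h for a photon, f = 4.111e14 Hz.
Converting to PHz: f = 0.4111 PHz ≈ 0.411 PHz.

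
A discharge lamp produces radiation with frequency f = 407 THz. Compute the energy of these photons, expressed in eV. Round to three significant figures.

Use h = 6.62607015 × 10^-34 J·s, 1 eV = 1.602176634 × 10^-19 J.
In SI units: f = 407 THz = 4.07 × 10^14 Hz.
The photon relation is E = hf, giving E = 2.697 × 10^-19 J.
Converting to eV: E = 1.683 eV ≈ 1.68 eV.

1.68 eV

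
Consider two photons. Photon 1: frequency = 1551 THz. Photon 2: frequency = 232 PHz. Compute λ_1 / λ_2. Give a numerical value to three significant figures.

150

λ_1 = 1.933e-7 m (from frequency = 1551 THz, via λ = c/f).
λ_2 = 1.292e-9 m (from frequency = 232 PHz, via λ = c/f).
Ratio = 1.933e-7 / 1.292e-9 = 150.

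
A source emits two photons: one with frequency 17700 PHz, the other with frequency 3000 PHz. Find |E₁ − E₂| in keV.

60.8 keV

Using E = hf: E₁ = 1.173·10^-14 J, E₂ = 1.988·10^-15 J.
|ΔE| = |1.173·10^-14 − 1.988·10^-15| = 9.74·10^-15 J = 60.8 keV.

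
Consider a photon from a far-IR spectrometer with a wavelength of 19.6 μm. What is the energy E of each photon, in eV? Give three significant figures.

Take h = 6.62607015e-34 J·s, c = 2.99792458e8 m/s, 1 eV = 1.602176634e-19 J.
Convert to SI: λ = 19.6 μm = 1.96e-5 m.
Since E = hc/λ for a photon, E = 1.013e-20 J.
Converting to eV: E = 0.06326 eV ≈ 0.0633 eV.

0.0633 eV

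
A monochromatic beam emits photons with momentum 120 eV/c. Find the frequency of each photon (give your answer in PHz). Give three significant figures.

In SI units: p = 120 eV/c = 6.4131 × 10^-26 kg·m/s.
Apply f = pc/h: f = 2.902 × 10^16 Hz.
Converting to PHz: f = 29.02 PHz ≈ 29.0 PHz.

29.0 PHz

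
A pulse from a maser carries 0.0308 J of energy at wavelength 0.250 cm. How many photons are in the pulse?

Per-photon energy: E = 7.946e-23 J (from wavelength = 0.250 cm).
N = E_total / E_photon = 0.0308 J / 7.946e-23 J = 3.88e20.

3.88e20 photons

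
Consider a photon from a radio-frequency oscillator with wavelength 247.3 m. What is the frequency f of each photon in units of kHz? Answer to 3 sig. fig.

1210 kHz

Use c = 2.99792458e8 m/s.
Since f = c/λ for a photon, f = 1.212e6 Hz.
Converting to kHz: f = 1212 kHz ≈ 1210 kHz.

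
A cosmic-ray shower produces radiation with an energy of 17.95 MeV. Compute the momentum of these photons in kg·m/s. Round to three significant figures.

9.59e-21 kg·m/s

Take c = 2.99792458e8 m/s, 1 eV = 1.602176634e-19 J.
Convert to SI: E = 17.95 MeV = 2.8759e-12 J.
The photon relation is p = E/c, giving p = 9.593e-21 kg·m/s.
So p ≈ 9.59e-21 kg·m/s.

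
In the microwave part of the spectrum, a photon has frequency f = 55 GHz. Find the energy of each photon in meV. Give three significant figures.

(h = 6.62607015·10^-34 J·s, 1 eV = 1.602176634·10^-19 J.)
First convert: f = 55 GHz = 5.5·10^10 Hz.
For a photon E = hf, so E = 3.644·10^-23 J.
Converting to meV: E = 0.2275 meV ≈ 0.227 meV.

0.227 meV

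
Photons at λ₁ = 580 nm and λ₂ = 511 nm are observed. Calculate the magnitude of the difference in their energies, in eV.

0.289 eV

Using E = hc/λ: E₁ = 3.425 × 10^-19 J, E₂ = 3.887 × 10^-19 J.
|ΔE| = |3.425 × 10^-19 − 3.887 × 10^-19| = 4.62 × 10^-20 J = 0.289 eV.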